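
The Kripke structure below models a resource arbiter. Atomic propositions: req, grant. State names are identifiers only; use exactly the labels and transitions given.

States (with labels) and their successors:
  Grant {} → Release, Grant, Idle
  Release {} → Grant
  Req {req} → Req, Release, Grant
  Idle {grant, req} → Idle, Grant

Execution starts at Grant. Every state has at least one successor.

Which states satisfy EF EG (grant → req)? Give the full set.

{Grant, Release, Req, Idle}

States satisfying EG (grant → req): {Grant, Release, Req, Idle}.
States satisfying EF EG (grant → req): {Grant, Release, Req, Idle}.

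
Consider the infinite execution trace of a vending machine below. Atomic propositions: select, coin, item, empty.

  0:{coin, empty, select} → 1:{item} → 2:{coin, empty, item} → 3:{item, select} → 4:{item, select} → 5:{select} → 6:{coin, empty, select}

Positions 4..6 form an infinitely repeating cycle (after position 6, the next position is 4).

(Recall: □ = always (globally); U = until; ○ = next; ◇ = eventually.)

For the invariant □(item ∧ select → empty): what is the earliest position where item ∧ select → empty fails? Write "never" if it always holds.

Check item ∧ select → empty at each position in order: 0 ✓, 1 ✓, 2 ✓.
At position 3 the labels are {item, select}, so item ∧ select → empty is false there. This is the first violation.

3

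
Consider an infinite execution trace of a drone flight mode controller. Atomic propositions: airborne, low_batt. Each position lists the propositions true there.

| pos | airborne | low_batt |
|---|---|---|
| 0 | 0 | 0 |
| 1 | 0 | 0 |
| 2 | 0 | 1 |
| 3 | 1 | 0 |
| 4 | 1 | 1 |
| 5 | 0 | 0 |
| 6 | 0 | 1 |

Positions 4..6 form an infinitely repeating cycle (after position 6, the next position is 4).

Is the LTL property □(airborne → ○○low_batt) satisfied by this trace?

Violated

airborne → ○○low_batt must hold at every position from 0 onward. It fails at position 3, so □(airborne → ○○low_batt) is false.
Positions where airborne holds: 3, 4.
Check ○○low_batt at each: 3→fails, 4→ok.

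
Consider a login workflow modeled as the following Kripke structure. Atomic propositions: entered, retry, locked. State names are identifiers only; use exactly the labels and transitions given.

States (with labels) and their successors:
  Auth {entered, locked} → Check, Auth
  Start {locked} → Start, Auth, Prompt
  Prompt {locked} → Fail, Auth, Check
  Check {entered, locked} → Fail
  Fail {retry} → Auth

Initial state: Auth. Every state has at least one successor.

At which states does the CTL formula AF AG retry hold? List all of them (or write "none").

States satisfying AG retry: ∅.
States satisfying AF AG retry: ∅.

none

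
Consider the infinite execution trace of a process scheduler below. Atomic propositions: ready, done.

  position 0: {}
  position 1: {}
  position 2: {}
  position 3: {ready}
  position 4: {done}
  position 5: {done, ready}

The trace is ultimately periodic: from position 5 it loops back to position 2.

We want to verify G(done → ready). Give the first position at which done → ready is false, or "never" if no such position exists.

4

Check done → ready at each position in order: 0 ✓, 1 ✓, 2 ✓, 3 ✓.
At position 4 the labels are {done}, so done → ready is false there. This is the first violation.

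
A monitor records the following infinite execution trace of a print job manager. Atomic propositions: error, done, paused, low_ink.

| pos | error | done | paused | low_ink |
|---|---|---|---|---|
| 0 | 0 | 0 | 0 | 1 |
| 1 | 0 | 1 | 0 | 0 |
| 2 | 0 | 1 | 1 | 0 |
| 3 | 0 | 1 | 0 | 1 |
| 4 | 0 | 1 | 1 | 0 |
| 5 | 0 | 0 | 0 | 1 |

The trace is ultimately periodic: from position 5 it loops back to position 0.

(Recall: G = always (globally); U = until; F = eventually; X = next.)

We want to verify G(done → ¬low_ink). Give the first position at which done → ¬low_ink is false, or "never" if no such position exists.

3

Check done → ¬low_ink at each position in order: 0 ✓, 1 ✓, 2 ✓.
At position 3 the labels are {done, low_ink}, so done → ¬low_ink is false there. This is the first violation.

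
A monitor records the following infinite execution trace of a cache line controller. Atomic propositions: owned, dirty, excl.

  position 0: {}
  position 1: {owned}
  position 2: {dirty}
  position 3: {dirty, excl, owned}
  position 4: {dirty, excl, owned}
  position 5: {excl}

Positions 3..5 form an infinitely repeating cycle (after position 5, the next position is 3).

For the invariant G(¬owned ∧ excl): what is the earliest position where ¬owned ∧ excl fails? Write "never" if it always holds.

At position 0 the labels are {}, so ¬owned ∧ excl is false there. This is the first violation.

0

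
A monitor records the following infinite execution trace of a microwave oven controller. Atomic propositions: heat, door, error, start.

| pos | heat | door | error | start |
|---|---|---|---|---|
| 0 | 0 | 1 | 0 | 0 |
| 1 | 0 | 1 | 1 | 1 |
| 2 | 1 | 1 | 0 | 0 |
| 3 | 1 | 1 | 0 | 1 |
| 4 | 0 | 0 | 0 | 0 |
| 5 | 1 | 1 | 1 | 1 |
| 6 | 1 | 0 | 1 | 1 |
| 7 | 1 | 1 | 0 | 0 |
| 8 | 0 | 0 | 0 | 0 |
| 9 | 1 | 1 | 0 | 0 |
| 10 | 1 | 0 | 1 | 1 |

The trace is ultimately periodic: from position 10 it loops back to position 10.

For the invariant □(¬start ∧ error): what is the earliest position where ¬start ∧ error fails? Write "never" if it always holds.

0

At position 0 the labels are {door}, so ¬start ∧ error is false there. This is the first violation.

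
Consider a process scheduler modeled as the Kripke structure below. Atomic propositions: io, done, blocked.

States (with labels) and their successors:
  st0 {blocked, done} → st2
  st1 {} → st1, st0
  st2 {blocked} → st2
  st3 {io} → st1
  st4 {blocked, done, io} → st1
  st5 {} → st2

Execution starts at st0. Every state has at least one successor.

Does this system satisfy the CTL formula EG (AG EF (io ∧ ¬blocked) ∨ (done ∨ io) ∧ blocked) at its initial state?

Violated

States satisfying AG EF (io ∧ ¬blocked) ∨ (done ∨ io) ∧ blocked: {st0, st4}.
States satisfying EG (AG EF (io ∧ ¬blocked) ∨ (done ∨ io) ∧ blocked): ∅.
No suitable path/successor from st0 witnesses the formula.
st0 ∉ Sat(EG (AG EF (io ∧ ¬blocked) ∨ (done ∨ io) ∧ blocked)).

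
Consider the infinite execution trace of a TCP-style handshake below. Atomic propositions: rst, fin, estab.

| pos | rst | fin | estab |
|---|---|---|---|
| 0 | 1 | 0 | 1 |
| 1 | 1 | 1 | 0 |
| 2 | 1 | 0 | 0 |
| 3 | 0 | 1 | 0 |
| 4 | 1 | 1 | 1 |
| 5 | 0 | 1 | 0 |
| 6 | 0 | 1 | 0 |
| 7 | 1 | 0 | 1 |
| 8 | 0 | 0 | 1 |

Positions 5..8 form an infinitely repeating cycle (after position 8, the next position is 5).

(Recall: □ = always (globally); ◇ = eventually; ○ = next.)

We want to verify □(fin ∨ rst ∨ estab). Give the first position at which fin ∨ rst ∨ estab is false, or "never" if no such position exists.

fin ∨ rst ∨ estab holds at every position 0..8, and those are all the positions the trace ever visits, so the invariant □(fin ∨ rst ∨ estab) is never violated.

never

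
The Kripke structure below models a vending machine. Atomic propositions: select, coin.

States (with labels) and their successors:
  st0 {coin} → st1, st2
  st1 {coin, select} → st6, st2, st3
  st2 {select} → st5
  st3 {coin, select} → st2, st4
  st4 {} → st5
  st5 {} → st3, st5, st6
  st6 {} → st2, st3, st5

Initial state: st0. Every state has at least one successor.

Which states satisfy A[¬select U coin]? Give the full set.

States satisfying ¬select: {st0, st4, st5, st6}.
States satisfying coin: {st0, st1, st3}.
States satisfying A[¬select U coin]: {st0, st1, st3}.

{st0, st1, st3}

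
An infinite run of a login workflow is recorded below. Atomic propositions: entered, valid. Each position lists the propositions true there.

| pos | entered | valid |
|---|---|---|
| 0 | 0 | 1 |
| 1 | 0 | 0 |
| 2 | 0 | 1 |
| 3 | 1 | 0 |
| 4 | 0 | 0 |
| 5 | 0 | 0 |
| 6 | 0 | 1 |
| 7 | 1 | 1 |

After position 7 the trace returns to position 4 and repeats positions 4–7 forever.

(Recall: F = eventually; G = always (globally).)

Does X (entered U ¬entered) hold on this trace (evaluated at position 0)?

The position after 0 is 1; entered U ¬entered is true there.

Holds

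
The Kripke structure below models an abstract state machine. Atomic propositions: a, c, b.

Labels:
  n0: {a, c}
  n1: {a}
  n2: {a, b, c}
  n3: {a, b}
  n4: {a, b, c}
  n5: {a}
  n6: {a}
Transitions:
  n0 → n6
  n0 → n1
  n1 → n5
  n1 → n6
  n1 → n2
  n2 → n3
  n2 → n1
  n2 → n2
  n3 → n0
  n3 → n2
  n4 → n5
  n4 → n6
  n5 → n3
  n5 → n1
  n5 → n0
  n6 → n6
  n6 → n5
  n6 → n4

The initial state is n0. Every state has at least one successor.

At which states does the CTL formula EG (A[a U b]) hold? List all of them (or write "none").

{n2, n3}

States satisfying A[a U b]: {n2, n3, n4}.
States satisfying EG (A[a U b]): {n2, n3}.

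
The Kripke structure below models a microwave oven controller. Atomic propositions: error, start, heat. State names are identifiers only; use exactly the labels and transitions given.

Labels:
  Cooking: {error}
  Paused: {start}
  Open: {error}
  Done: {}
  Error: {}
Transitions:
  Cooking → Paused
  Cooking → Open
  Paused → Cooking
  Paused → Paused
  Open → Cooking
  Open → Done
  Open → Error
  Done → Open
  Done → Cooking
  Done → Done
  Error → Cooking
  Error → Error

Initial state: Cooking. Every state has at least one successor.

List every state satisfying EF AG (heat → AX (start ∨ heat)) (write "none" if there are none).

States satisfying AG (heat → AX (start ∨ heat)): {Cooking, Paused, Open, Done, Error}.
States satisfying EF AG (heat → AX (start ∨ heat)): {Cooking, Paused, Open, Done, Error}.

{Cooking, Paused, Open, Done, Error}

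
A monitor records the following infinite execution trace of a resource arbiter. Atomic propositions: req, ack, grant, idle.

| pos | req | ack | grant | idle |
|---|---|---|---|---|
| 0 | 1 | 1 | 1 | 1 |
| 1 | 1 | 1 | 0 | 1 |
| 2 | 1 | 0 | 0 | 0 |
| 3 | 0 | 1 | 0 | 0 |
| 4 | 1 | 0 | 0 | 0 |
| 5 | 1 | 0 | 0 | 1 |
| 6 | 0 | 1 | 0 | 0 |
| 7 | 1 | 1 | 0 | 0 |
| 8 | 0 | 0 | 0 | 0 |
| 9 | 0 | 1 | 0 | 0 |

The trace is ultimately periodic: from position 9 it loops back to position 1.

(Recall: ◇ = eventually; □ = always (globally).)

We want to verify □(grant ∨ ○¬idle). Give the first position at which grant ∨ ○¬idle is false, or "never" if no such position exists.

Check grant ∨ ○¬idle at each position in order: 0 ✓, 1 ✓, 2 ✓, 3 ✓.
At position 4 the labels are {req} and the next position 5 has {idle, req}, so grant ∨ ○¬idle is false there. This is the first violation.

4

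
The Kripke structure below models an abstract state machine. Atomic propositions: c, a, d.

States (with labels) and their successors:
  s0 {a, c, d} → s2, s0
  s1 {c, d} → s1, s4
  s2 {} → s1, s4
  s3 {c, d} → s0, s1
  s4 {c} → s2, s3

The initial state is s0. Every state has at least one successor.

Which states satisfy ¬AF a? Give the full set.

States satisfying a: {s0}.
States satisfying AF a: {s0}.
States satisfying ¬AF a: {s1, s2, s3, s4}.

{s1, s2, s3, s4}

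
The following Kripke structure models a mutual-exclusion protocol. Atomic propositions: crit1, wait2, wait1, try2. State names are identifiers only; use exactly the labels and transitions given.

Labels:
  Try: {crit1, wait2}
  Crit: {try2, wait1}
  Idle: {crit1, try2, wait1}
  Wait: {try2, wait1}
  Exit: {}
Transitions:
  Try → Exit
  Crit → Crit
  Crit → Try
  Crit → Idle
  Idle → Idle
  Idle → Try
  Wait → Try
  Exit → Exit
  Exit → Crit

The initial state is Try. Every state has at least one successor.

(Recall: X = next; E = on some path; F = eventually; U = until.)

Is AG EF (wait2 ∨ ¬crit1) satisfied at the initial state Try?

States satisfying EF (wait2 ∨ ¬crit1): {Try, Crit, Idle, Wait, Exit}.
States satisfying AG EF (wait2 ∨ ¬crit1): {Try, Crit, Idle, Wait, Exit}.
Every state reachable from Try satisfies EF (wait2 ∨ ¬crit1).
Try ∈ Sat(AG EF (wait2 ∨ ¬crit1)).

Holds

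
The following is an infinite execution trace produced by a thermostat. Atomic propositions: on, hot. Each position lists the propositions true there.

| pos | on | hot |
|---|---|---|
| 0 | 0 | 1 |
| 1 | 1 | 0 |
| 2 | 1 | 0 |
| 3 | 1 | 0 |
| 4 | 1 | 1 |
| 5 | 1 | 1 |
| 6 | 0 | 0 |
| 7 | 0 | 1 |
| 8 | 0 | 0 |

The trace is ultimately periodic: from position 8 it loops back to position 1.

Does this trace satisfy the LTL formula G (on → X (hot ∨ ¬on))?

on → X (hot ∨ ¬on) must hold at every position from 0 onward. It fails at position 1, so G (on → X (hot ∨ ¬on)) is false.
Positions where on holds: 1, 2, 3, 4, 5.
Check X (hot ∨ ¬on) at each: 1→fails, 2→fails, 3→ok, 4→ok, 5→ok.

No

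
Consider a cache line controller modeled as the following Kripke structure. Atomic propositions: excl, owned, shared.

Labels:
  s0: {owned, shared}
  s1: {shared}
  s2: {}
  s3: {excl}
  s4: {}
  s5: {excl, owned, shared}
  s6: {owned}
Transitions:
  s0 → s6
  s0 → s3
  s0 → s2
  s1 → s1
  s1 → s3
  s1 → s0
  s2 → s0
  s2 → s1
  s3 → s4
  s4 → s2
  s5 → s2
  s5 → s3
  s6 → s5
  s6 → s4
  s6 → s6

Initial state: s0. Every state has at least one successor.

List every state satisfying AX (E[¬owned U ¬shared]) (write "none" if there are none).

{s0, s3, s4, s5}

States satisfying E[¬owned U ¬shared]: {s1, s2, s3, s4, s6}.
States satisfying AX (E[¬owned U ¬shared]): {s0, s3, s4, s5}.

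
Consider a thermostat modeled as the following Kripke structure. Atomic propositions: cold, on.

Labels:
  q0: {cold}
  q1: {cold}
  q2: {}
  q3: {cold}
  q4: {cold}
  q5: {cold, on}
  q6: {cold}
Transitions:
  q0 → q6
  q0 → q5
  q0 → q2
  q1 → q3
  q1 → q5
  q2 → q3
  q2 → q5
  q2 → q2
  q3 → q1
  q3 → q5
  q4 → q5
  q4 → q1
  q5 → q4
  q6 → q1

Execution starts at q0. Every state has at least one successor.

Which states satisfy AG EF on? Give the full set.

States satisfying EF on: {q0, q1, q2, q3, q4, q5, q6}.
States satisfying AG EF on: {q0, q1, q2, q3, q4, q5, q6}.

{q0, q1, q2, q3, q4, q5, q6}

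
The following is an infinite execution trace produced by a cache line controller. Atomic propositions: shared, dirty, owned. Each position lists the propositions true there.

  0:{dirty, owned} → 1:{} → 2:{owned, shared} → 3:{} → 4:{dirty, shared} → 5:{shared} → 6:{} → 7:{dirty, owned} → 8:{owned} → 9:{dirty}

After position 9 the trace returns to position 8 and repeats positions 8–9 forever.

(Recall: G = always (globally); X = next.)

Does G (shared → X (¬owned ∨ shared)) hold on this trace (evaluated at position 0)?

Satisfied

shared → X (¬owned ∨ shared) holds at every position 0..9, and those are all positions ever visited, so G (shared → X (¬owned ∨ shared)) holds.
Positions where shared holds: 2, 4, 5.
Check X (¬owned ∨ shared) at each: 2→ok, 4→ok, 5→ok.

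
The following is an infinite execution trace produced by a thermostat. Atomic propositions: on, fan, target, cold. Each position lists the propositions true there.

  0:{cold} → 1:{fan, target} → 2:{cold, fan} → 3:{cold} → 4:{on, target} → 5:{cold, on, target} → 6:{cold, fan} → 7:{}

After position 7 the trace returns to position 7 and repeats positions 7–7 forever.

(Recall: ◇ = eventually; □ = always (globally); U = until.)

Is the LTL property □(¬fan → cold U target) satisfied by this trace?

Violated

¬fan → cold U target must hold at every position from 0 onward. It fails at position 7, so □(¬fan → cold U target) is false.
Positions where ¬fan holds: 0, 3, 4, 5, 7.
Check cold U target at each: 0→ok, 3→ok, 4→ok, 5→ok, 7→fails.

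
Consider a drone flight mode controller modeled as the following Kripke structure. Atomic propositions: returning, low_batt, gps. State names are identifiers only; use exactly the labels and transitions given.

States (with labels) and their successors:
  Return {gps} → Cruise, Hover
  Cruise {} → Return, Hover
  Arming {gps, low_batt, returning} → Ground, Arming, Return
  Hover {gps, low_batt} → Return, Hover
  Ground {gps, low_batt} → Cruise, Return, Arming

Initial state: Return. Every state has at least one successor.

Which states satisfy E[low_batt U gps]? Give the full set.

{Return, Arming, Hover, Ground}

States satisfying low_batt: {Arming, Hover, Ground}.
States satisfying gps: {Return, Arming, Hover, Ground}.
States satisfying E[low_batt U gps]: {Return, Arming, Hover, Ground}.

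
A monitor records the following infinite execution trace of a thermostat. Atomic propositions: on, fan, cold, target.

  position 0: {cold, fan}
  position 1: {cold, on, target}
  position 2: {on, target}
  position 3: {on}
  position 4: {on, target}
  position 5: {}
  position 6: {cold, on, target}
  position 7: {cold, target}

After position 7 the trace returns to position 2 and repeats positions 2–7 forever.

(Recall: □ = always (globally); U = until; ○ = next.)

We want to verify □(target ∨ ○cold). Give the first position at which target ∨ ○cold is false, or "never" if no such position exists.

Check target ∨ ○cold at each position in order: 0 ✓, 1 ✓, 2 ✓.
At position 3 the labels are {on} and the next position 4 has {on, target}, so target ∨ ○cold is false there. This is the first violation.

3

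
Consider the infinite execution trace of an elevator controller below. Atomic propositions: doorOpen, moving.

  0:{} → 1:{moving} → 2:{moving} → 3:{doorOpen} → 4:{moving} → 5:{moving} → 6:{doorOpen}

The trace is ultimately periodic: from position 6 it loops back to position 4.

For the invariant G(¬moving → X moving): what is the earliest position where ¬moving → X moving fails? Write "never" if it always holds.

never

¬moving → X moving holds at every position 0..6, and those are all the positions the trace ever visits, so the invariant G(¬moving → X moving) is never violated.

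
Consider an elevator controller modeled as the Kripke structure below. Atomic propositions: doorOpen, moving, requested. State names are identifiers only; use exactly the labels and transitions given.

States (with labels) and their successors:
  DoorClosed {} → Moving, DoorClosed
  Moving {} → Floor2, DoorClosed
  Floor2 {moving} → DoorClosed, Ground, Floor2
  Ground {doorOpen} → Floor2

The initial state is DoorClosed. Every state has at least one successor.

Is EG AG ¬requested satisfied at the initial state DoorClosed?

Yes

States satisfying AG ¬requested: {DoorClosed, Moving, Floor2, Ground}.
States satisfying EG AG ¬requested: {DoorClosed, Moving, Floor2, Ground}.
DoorClosed ∈ Sat(EG AG ¬requested).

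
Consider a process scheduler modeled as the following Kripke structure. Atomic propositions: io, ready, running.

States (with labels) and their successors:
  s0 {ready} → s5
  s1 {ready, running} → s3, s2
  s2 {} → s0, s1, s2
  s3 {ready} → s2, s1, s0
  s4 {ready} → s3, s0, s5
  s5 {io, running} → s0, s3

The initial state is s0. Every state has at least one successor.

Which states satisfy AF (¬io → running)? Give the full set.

States satisfying ¬io → running: {s1, s5}.
States satisfying AF (¬io → running): {s0, s1, s5}.

{s0, s1, s5}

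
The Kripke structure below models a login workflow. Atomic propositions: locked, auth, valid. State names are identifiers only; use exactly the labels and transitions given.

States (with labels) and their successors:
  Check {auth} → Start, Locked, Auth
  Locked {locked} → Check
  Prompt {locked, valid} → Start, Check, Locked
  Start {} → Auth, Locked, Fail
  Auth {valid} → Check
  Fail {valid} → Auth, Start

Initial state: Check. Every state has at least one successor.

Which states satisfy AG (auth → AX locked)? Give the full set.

none

States satisfying auth → AX locked: {Locked, Prompt, Start, Auth, Fail}.
States satisfying AG (auth → AX locked): ∅.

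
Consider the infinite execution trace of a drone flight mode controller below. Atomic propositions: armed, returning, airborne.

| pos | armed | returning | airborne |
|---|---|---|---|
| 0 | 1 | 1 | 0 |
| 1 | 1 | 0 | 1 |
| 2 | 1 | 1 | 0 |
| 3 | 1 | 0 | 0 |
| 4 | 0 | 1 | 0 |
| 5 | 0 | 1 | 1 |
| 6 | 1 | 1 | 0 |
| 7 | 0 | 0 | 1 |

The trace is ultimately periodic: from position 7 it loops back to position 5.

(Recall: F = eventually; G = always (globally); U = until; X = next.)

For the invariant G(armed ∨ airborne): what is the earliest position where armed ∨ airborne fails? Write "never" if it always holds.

Check armed ∨ airborne at each position in order: 0 ✓, 1 ✓, 2 ✓, 3 ✓.
At position 4 the labels are {returning}, so armed ∨ airborne is false there. This is the first violation.

4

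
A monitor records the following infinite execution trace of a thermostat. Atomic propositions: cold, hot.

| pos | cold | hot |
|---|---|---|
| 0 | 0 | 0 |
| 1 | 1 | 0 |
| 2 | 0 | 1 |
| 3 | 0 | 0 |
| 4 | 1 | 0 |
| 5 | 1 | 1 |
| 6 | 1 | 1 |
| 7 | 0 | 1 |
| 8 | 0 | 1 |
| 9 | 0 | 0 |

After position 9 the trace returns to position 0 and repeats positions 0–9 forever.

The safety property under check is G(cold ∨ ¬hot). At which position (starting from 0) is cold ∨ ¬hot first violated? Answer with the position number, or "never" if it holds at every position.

Check cold ∨ ¬hot at each position in order: 0 ✓, 1 ✓.
At position 2 the labels are {hot}, so cold ∨ ¬hot is false there. This is the first violation.

2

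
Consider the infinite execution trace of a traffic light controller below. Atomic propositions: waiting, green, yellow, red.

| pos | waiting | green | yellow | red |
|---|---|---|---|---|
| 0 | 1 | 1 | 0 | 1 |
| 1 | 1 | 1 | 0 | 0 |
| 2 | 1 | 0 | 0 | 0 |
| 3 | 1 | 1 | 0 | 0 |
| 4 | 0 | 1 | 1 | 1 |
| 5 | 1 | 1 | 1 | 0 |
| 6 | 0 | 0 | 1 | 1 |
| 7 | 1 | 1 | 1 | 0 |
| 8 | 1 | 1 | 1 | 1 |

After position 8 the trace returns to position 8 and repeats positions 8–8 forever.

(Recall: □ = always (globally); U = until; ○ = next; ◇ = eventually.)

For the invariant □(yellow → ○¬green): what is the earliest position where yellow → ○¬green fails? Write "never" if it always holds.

Check yellow → ○¬green at each position in order: 0 ✓, 1 ✓, 2 ✓, 3 ✓.
At position 4 the labels are {green, red, yellow} and the next position 5 has {green, waiting, yellow}, so yellow → ○¬green is false there. This is the first violation.

4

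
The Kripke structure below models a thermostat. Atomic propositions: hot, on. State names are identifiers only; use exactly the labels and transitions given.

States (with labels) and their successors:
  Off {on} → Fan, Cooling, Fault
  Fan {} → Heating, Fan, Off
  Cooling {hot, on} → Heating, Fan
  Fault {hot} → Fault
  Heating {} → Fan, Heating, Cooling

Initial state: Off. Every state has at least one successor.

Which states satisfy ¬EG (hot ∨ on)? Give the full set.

{Fan, Cooling, Heating}

States satisfying hot ∨ on: {Off, Cooling, Fault}.
States satisfying EG (hot ∨ on): {Off, Fault}.
States satisfying ¬EG (hot ∨ on): {Fan, Cooling, Heating}.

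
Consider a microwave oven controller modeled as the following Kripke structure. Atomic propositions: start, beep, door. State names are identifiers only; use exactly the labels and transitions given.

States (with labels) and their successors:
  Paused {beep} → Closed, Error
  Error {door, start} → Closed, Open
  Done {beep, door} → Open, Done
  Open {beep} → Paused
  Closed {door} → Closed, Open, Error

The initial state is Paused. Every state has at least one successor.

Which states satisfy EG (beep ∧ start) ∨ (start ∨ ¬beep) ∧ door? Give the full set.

States satisfying beep ∧ start: ∅.
States satisfying EG (beep ∧ start): ∅.
States satisfying ¬beep: {Error, Closed}.
States satisfying start ∨ ¬beep: {Error, Closed}.
States satisfying (start ∨ ¬beep) ∧ door: {Error, Closed}.
States satisfying EG (beep ∧ start) ∨ (start ∨ ¬beep) ∧ door: {Error, Closed}.

{Error, Closed}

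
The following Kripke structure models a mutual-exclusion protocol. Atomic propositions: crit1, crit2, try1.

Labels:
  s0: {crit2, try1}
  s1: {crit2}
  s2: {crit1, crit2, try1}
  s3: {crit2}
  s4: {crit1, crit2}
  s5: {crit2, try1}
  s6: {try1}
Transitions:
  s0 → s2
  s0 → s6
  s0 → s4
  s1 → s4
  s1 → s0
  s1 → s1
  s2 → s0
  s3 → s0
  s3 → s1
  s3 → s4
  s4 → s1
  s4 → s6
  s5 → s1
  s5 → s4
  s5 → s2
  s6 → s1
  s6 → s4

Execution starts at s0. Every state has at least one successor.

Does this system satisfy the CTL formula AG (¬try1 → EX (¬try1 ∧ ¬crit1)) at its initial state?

States satisfying ¬try1 → EX (¬try1 ∧ ¬crit1): {s0, s1, s2, s3, s4, s5, s6}.
States satisfying AG (¬try1 → EX (¬try1 ∧ ¬crit1)): {s0, s1, s2, s3, s4, s5, s6}.
Every state reachable from s0 satisfies ¬try1 → EX (¬try1 ∧ ¬crit1).
s0 ∈ Sat(AG (¬try1 → EX (¬try1 ∧ ¬crit1))).

Satisfied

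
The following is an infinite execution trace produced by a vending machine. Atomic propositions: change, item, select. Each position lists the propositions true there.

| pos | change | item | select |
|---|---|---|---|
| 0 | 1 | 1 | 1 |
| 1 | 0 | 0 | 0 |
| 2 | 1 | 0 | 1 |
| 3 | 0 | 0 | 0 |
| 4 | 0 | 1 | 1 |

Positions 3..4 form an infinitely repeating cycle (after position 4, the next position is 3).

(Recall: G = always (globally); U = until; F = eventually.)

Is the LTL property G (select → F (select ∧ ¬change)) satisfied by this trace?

Holds

select → F (select ∧ ¬change) holds at every position 0..4, and those are all positions ever visited, so G (select → F (select ∧ ¬change)) holds.
Positions where select holds: 0, 2, 4.
Check F (select ∧ ¬change) at each: 0→ok, 2→ok, 4→ok.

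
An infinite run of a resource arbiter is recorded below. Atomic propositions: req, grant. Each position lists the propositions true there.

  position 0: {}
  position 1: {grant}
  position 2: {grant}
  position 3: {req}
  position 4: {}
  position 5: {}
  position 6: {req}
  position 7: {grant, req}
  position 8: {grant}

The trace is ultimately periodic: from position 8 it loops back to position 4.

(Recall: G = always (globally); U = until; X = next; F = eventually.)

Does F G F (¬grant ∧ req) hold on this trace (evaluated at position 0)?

Yes

G F (¬grant ∧ req) holds at position 0, which is reachable from 0, so F G F (¬grant ∧ req) holds.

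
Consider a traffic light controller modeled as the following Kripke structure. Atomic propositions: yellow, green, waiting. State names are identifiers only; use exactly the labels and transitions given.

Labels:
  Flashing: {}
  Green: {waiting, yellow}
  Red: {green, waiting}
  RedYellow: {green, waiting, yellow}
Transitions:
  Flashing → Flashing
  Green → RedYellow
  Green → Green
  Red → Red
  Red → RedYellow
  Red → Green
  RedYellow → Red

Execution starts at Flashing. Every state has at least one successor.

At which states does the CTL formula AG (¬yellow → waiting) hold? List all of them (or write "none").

{Green, Red, RedYellow}

States satisfying ¬yellow → waiting: {Green, Red, RedYellow}.
States satisfying AG (¬yellow → waiting): {Green, Red, RedYellow}.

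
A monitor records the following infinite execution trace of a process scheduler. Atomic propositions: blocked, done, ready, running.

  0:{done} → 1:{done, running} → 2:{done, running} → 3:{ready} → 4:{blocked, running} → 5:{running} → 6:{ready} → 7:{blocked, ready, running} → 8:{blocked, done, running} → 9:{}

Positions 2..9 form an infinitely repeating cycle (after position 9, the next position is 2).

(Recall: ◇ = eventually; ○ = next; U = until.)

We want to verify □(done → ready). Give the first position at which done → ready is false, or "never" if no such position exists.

At position 0 the labels are {done}, so done → ready is false there. This is the first violation.

0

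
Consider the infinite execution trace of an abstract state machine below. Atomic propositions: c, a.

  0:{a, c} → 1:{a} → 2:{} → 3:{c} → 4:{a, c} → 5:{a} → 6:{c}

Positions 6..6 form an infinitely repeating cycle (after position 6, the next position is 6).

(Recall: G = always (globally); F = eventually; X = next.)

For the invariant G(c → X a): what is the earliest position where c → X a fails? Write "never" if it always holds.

Check c → X a at each position in order: 0 ✓, 1 ✓, 2 ✓, 3 ✓, 4 ✓, 5 ✓.
At position 6 the labels are {c} and the next position 6 has {c}, so c → X a is false there. This is the first violation.

6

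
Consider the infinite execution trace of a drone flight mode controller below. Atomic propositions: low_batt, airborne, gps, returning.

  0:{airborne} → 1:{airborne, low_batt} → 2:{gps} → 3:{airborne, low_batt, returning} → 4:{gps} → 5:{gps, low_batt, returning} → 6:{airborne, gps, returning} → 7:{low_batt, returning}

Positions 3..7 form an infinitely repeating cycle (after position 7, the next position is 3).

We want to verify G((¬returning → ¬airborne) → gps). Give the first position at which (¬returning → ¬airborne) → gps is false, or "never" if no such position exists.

Check (¬returning → ¬airborne) → gps at each position in order: 0 ✓, 1 ✓, 2 ✓.
At position 3 the labels are {airborne, low_batt, returning}, so (¬returning → ¬airborne) → gps is false there. This is the first violation.

3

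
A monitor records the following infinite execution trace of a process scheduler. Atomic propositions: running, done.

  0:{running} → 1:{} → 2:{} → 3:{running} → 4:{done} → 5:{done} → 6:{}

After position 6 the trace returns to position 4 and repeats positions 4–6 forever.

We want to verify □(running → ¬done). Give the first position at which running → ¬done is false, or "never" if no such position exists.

running → ¬done holds at every position 0..6, and those are all the positions the trace ever visits, so the invariant □(running → ¬done) is never violated.

never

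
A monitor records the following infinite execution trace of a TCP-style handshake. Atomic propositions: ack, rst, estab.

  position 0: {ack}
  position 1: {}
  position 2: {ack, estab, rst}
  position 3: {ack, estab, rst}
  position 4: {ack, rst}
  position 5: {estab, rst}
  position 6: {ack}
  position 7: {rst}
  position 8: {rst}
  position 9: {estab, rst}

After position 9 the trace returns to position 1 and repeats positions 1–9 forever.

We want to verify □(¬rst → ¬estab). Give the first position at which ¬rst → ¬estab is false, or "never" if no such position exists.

¬rst → ¬estab holds at every position 0..9, and those are all the positions the trace ever visits, so the invariant □(¬rst → ¬estab) is never violated.

never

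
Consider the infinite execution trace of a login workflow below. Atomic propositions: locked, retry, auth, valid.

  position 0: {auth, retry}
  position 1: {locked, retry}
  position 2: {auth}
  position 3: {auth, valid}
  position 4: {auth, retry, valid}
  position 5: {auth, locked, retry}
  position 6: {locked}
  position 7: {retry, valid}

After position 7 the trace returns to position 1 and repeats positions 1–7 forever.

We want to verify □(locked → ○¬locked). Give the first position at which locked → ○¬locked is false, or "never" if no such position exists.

Check locked → ○¬locked at each position in order: 0 ✓, 1 ✓, 2 ✓, 3 ✓, 4 ✓.
At position 5 the labels are {auth, locked, retry} and the next position 6 has {locked}, so locked → ○¬locked is false there. This is the first violation.

5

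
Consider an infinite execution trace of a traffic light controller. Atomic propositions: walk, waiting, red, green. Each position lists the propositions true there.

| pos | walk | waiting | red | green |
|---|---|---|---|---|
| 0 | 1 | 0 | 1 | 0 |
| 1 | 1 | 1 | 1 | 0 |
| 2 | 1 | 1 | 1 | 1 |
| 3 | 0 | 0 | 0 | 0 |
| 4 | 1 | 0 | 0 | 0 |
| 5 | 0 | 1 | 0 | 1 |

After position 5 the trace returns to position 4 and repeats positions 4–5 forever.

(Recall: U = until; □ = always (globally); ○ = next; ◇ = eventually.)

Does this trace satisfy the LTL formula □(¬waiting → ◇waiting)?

Holds

¬waiting → ◇waiting holds at every position 0..5, and those are all positions ever visited, so □(¬waiting → ◇waiting) holds.
Positions where ¬waiting holds: 0, 3, 4.
Check ◇waiting at each: 0→ok, 3→ok, 4→ok.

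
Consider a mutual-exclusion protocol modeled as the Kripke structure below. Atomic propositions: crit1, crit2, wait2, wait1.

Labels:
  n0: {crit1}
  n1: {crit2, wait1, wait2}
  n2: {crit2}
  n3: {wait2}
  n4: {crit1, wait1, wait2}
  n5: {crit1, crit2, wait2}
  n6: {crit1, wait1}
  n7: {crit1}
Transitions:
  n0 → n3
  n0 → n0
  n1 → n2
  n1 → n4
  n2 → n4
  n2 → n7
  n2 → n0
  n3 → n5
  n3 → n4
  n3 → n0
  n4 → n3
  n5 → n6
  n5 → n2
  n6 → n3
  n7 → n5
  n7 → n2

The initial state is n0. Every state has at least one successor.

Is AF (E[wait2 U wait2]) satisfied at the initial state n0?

States satisfying E[wait2 U wait2]: {n1, n3, n4, n5}.
States satisfying AF (E[wait2 U wait2]): {n1, n3, n4, n5, n6}.
There is a path from n0 along which E[wait2 U wait2] never holds.
n0 ∉ Sat(AF (E[wait2 U wait2])).

Does not hold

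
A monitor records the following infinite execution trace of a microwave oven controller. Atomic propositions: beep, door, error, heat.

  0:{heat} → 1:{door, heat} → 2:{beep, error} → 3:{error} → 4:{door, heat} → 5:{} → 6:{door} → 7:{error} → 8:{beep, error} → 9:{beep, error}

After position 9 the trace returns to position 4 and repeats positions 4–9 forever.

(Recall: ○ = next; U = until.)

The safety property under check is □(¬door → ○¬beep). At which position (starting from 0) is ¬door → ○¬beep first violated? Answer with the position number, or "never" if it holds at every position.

Check ¬door → ○¬beep at each position in order: 0 ✓, 1 ✓, 2 ✓, 3 ✓, 4 ✓, 5 ✓, 6 ✓.
At position 7 the labels are {error} and the next position 8 has {beep, error}, so ¬door → ○¬beep is false there. This is the first violation.

7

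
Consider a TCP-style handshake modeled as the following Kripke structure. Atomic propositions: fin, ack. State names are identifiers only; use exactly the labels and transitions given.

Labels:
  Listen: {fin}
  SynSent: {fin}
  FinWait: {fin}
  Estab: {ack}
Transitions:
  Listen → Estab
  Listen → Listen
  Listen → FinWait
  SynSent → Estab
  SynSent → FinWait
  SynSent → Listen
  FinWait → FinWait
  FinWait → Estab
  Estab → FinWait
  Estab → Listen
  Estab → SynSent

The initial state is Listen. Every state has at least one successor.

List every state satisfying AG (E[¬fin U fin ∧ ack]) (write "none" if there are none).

none

States satisfying E[¬fin U fin ∧ ack]: ∅.
States satisfying AG (E[¬fin U fin ∧ ack]): ∅.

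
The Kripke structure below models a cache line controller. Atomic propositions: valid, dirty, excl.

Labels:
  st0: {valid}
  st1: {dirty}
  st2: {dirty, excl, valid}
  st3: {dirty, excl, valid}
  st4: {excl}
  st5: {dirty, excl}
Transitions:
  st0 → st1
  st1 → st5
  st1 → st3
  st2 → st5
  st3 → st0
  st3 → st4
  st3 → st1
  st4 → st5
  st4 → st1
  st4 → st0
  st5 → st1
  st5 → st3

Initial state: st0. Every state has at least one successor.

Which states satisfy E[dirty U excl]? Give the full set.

States satisfying dirty: {st1, st2, st3, st5}.
States satisfying excl: {st2, st3, st4, st5}.
States satisfying E[dirty U excl]: {st1, st2, st3, st4, st5}.

{st1, st2, st3, st4, st5}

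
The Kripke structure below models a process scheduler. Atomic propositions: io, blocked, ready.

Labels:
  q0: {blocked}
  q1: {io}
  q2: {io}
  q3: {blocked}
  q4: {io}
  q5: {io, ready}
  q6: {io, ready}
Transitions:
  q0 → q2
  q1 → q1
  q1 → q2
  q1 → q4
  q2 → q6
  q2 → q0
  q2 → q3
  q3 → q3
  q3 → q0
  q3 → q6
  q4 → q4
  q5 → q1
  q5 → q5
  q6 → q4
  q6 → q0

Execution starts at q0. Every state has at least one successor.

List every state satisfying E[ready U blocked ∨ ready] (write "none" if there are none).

States satisfying ready: {q5, q6}.
States satisfying blocked ∨ ready: {q0, q3, q5, q6}.
States satisfying E[ready U blocked ∨ ready]: {q0, q3, q5, q6}.

{q0, q3, q5, q6}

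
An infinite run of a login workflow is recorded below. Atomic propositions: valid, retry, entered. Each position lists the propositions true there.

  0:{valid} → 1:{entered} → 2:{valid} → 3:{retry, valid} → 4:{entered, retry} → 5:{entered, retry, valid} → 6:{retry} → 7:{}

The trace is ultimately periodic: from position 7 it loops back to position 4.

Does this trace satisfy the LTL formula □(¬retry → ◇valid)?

¬retry → ◇valid holds at every position 0..7, and those are all positions ever visited, so □(¬retry → ◇valid) holds.
Positions where ¬retry holds: 0, 1, 2, 7.
Check ◇valid at each: 0→ok, 1→ok, 2→ok, 7→ok.

Satisfied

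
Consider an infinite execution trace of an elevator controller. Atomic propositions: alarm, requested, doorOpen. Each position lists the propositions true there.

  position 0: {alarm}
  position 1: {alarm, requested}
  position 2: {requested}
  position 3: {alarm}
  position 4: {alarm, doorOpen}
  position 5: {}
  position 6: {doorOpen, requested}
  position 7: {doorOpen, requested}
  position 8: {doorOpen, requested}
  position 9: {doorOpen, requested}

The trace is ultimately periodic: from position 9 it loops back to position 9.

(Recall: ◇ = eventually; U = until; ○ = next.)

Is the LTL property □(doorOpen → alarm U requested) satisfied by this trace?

doorOpen → alarm U requested must hold at every position from 0 onward. It fails at position 4, so □(doorOpen → alarm U requested) is false.
Positions where doorOpen holds: 4, 6, 7, 8, 9.
Check alarm U requested at each: 4→fails, 6→ok, 7→ok, 8→ok, 9→ok.

No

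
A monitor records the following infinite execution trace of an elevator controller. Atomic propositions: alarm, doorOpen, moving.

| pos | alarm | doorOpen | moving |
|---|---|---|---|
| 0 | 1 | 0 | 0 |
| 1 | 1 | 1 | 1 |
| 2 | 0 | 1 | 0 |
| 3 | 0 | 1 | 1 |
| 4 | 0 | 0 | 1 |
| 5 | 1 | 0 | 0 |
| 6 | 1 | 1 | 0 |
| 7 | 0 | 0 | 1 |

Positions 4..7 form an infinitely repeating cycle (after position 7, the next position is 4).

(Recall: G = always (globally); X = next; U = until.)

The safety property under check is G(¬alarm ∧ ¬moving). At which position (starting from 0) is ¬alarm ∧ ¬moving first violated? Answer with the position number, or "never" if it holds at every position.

At position 0 the labels are {alarm}, so ¬alarm ∧ ¬moving is false there. This is the first violation.

0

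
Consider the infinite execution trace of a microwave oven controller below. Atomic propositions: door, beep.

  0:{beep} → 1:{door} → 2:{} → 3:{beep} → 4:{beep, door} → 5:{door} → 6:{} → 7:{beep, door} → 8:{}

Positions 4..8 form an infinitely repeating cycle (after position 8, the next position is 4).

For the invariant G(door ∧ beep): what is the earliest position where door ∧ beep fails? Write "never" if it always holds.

At position 0 the labels are {beep}, so door ∧ beep is false there. This is the first violation.

0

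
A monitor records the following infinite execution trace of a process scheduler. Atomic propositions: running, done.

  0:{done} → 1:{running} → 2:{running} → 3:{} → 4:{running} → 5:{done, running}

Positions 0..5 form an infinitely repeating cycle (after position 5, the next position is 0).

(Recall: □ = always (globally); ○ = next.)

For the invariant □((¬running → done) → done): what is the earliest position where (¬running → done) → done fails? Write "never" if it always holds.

Check (¬running → done) → done at each position in order: 0 ✓.
At position 1 the labels are {running}, so (¬running → done) → done is false there. This is the first violation.

1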